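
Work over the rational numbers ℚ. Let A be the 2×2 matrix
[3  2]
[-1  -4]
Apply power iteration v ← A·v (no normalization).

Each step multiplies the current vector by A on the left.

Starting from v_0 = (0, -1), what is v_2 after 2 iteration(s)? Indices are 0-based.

v_2 = (2, -14)

v_0 = (0, -1).
v_1 = A·v_0 = (-2, 4).
v_2 = A·v_1 = (2, -14).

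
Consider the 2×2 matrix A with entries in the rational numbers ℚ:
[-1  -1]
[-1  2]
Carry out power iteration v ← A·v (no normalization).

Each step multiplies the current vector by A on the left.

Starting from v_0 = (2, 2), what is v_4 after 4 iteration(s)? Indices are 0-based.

v_0 = (2, 2).
v_1 = A·v_0 = (-4, 2).
v_2 = A·v_1 = (2, 8).
v_3 = A·v_2 = (-10, 14).
v_4 = A·v_3 = (-4, 38).

v_4 = (-4, 38)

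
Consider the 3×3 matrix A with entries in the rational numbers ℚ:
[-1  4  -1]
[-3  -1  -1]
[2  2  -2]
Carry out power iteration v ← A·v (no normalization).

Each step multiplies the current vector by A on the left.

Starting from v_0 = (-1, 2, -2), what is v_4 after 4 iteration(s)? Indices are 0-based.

v_0 = (-1, 2, -2).
v_1 = A·v_0 = (11, 3, 6).
v_2 = A·v_1 = (-5, -42, 16).
v_3 = A·v_2 = (-179, 41, -126).
v_4 = A·v_3 = (469, 622, -24).

v_4 = (469, 622, -24)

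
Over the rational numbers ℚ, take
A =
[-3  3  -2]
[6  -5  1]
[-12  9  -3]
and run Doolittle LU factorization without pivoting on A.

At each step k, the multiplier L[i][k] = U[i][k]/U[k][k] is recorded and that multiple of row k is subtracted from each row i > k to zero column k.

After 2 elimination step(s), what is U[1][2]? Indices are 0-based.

[col 0] pivot -3
  R1 -= -2*R0 → (0, 1, -3)  (L[1][0] := -2)
  R2 -= 4*R0 → (0, -3, 5)  (L[2][0] := 4)
[col 1] pivot 1
  R2 -= -3*R1 → (0, 0, -4)  (L[2][1] := -3)

U[1][2] = -3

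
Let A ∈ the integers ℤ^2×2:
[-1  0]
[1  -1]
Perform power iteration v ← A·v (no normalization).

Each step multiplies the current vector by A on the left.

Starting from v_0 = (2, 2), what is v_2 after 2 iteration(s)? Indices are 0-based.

v_2 = (2, -2)

v_0 = (2, 2).
v_1 = A·v_0 = (-2, 0).
v_2 = A·v_1 = (2, -2).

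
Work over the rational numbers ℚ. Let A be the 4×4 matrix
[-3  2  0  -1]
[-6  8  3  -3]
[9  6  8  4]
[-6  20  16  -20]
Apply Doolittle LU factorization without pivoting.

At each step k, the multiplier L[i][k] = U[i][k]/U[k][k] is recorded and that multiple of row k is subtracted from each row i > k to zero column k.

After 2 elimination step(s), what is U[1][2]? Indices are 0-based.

U[1][2] = 3

k=0: U[0][0]=-3
  eliminate (1,0): mult=2, new row 1: (0, 4, 3, -1); set L[1][0]=2
  eliminate (2,0): mult=-3, new row 2: (0, 12, 8, 1); set L[2][0]=-3
  eliminate (3,0): mult=2, new row 3: (0, 16, 16, -18); set L[3][0]=2
k=1: U[1][1]=4
  eliminate (2,1): mult=3, new row 2: (0, 0, -1, 4); set L[2][1]=3
  eliminate (3,1): mult=4, new row 3: (0, 0, 4, -14); set L[3][1]=4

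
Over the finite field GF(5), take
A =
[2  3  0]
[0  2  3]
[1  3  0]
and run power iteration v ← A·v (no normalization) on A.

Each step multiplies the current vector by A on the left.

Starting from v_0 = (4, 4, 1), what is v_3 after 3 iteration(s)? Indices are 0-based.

v_3 = (1, 4, 3)

v_0 = (4, 4, 1).
v_1 = A·v_0 = (0, 1, 1).
v_2 = A·v_1 = (3, 0, 3).
v_3 = A·v_2 = (1, 4, 3).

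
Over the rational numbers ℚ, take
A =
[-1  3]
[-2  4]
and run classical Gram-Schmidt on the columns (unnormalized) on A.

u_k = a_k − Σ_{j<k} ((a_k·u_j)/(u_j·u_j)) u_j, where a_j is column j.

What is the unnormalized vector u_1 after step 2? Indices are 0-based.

Step 1: u_0 = a_0 = (-1, -2).
Step 2: u_1 = a_1 − (-11/5)·u_0 = (4/5, -2/5).

u_1 = (4/5, -2/5)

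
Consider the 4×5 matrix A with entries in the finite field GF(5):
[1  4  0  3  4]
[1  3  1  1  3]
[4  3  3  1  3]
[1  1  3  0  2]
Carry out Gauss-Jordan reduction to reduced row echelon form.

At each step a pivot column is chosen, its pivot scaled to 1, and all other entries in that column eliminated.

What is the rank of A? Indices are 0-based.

rank = 3

[1] R0 /= 1  ⇒  (1, 4, 0, 3, 4)
     R1 -= 1·R0  ⇒  (0, 4, 1, 3, 4)
     R2 -= 4·R0  ⇒  (0, 2, 3, 4, 2)
     R3 -= 1·R0  ⇒  (0, 2, 3, 2, 3)
[2] R1 /= 4  ⇒  (0, 1, 4, 2, 1)
     R0 -= 4·R1  ⇒  (1, 0, 4, 0, 0)
     R2 -= 2·R1  ⇒  (0, 0, 0, 0, 0)
     R3 -= 2·R1  ⇒  (0, 0, 0, 3, 1)
column 2 empty below row 2
[3] R2 <-> R3
[3] R2 /= 3  ⇒  (0, 0, 0, 1, 2)
     R1 -= 2·R2  ⇒  (0, 1, 4, 0, 2)
column 4 empty below row 3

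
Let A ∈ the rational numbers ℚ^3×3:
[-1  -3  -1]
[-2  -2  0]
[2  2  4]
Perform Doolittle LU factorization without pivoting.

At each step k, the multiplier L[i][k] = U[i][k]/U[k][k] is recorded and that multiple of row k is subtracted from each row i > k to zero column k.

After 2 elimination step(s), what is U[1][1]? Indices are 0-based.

[col 0] pivot -1
  R1 -= 2*R0 → (0, 4, 2)  (L[1][0] := 2)
  R2 -= -2*R0 → (0, -4, 2)  (L[2][0] := -2)
[col 1] pivot 4
  R2 -= -1*R1 → (0, 0, 4)  (L[2][1] := -1)

U[1][1] = 4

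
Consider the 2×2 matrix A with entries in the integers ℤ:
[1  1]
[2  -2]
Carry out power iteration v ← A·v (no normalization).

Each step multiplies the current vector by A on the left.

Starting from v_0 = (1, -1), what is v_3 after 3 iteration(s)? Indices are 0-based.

v_0 = (1, -1).
v_1 = A·v_0 = (0, 4).
v_2 = A·v_1 = (4, -8).
v_3 = A·v_2 = (-4, 24).

v_3 = (-4, 24)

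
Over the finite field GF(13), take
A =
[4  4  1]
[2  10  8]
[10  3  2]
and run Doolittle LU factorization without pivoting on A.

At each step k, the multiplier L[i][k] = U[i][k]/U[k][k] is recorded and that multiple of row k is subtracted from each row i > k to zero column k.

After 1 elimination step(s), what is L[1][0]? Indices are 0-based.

k=0: U[0][0]=4
  eliminate (1,0): mult=7, new row 1: (0, 8, 1); set L[1][0]=7
  eliminate (2,0): mult=9, new row 2: (0, 6, 6); set L[2][0]=9

L[1][0] = 7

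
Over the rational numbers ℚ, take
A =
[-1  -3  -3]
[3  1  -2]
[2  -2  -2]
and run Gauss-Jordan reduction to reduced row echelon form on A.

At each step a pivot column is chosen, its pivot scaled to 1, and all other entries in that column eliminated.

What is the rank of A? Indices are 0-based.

rank = 3

pivot(0,0)=-1: scale R0 → (1, 3, 3)
  clear (1,0): R1 −= (3)R0 → (0, -8, -11)
  clear (2,0): R2 −= (2)R0 → (0, -8, -8)
pivot(1,1)=-8: scale R1 → (0, 1, 11/8)
  clear (0,1): R0 −= (3)R1 → (1, 0, -9/8)
  clear (2,1): R2 −= (-8)R1 → (0, 0, 3)
pivot(2,2)=3: scale R2 → (0, 0, 1)
  clear (0,2): R0 −= (-9/8)R2 → (1, 0, 0)
  clear (1,2): R1 −= (11/8)R2 → (0, 1, 0)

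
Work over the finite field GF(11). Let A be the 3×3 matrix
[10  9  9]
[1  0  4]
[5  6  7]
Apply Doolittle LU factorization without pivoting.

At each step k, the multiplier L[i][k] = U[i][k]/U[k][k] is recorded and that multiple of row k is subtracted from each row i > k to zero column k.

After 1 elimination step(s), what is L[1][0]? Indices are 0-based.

L[1][0] = 10

Step 1: pivot at (0,0) is 10.
  row1 ← row1 − (10)·row0  ⇒  L[1][0]=10, U row1=(0, 9, 2)
  row2 ← row2 − (6)·row0  ⇒  L[2][0]=6, U row2=(0, 7, 8)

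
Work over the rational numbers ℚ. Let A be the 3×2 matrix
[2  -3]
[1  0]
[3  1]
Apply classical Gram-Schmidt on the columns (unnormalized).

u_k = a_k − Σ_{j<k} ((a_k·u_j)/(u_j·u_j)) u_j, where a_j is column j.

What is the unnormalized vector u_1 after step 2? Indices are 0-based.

Step 1: u_0 = a_0 = (2, 1, 3).
Step 2: u_1 = a_1 − (-3/14)·u_0 = (-18/7, 3/14, 23/14).

u_1 = (-18/7, 3/14, 23/14)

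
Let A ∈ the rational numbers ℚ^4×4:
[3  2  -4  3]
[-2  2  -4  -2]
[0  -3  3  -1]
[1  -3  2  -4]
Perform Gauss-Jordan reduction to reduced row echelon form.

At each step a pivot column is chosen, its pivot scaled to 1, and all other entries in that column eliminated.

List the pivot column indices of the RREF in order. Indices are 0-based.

step 1: normalize row 0 (÷3) = (1, 2/3, -4/3, 1)
  row 1: subtract -2×row0 = (0, 10/3, -20/3, 0)
  row 3: subtract 1×row0 = (0, -11/3, 10/3, -5)
step 2: normalize row 1 (÷10/3) = (0, 1, -2, 0)
  row 0: subtract 2/3×row1 = (1, 0, 0, 1)
  row 2: subtract -3×row1 = (0, 0, -3, -1)
  row 3: subtract -11/3×row1 = (0, 0, -4, -5)
step 3: normalize row 2 (÷-3) = (0, 0, 1, 1/3)
  row 1: subtract -2×row2 = (0, 1, 0, 2/3)
  row 3: subtract -4×row2 = (0, 0, 0, -11/3)
step 4: normalize row 3 (÷-11/3) = (0, 0, 0, 1)
  row 0: subtract 1×row3 = (1, 0, 0, 0)
  row 1: subtract 2/3×row3 = (0, 1, 0, 0)
  row 2: subtract 1/3×row3 = (0, 0, 1, 0)

pivot columns: 0, 1, 2, 3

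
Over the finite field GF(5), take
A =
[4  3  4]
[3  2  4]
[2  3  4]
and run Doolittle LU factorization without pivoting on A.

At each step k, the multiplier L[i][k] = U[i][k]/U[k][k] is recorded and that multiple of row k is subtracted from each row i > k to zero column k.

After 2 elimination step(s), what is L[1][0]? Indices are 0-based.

L[1][0] = 2

[col 0] pivot 4
  R1 -= 2*R0 → (0, 1, 1)  (L[1][0] := 2)
  R2 -= 3*R0 → (0, 4, 2)  (L[2][0] := 3)
[col 1] pivot 1
  R2 -= 4*R1 → (0, 0, 3)  (L[2][1] := 4)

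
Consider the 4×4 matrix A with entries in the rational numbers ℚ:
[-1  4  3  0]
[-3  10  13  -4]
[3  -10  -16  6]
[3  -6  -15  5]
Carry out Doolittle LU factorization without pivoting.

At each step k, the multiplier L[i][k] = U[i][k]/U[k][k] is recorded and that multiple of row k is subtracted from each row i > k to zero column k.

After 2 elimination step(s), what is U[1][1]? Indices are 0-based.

[col 0] pivot -1
  R1 -= 3*R0 → (0, -2, 4, -4)  (L[1][0] := 3)
  R2 -= -3*R0 → (0, 2, -7, 6)  (L[2][0] := -3)
  R3 -= -3*R0 → (0, 6, -6, 5)  (L[3][0] := -3)
[col 1] pivot -2
  R2 -= -1*R1 → (0, 0, -3, 2)  (L[2][1] := -1)
  R3 -= -3*R1 → (0, 0, 6, -7)  (L[3][1] := -3)

U[1][1] = -2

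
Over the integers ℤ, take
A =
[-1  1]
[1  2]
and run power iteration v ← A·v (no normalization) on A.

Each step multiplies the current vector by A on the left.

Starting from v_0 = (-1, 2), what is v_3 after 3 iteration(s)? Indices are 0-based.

v_3 = (9, 18)

v_0 = (-1, 2).
v_1 = A·v_0 = (3, 3).
v_2 = A·v_1 = (0, 9).
v_3 = A·v_2 = (9, 18).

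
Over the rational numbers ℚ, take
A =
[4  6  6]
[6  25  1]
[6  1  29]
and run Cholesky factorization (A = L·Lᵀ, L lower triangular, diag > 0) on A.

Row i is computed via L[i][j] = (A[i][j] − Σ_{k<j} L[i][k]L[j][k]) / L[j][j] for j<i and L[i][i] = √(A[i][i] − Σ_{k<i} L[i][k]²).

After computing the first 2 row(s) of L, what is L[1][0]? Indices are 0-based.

L[1][0] = 3

Step 1: L[0][0] = √(4) = 2.
  L[1][0] = (6) / L[0][0] = 3.
Step 2: L[1][1] = √(16) = 4.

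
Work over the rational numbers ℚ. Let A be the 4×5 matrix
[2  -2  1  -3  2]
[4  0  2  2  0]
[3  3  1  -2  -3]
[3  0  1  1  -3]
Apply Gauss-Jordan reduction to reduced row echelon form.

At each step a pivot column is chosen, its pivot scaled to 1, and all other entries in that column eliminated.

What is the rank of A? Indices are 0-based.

step 1: normalize row 0 (÷2) = (1, -1, 1/2, -3/2, 1)
  row 1: subtract 4×row0 = (0, 4, 0, 8, -4)
  row 2: subtract 3×row0 = (0, 6, -1/2, 5/2, -6)
  row 3: subtract 3×row0 = (0, 3, -1/2, 11/2, -6)
step 2: normalize row 1 (÷4) = (0, 1, 0, 2, -1)
  row 0: subtract -1×row1 = (1, 0, 1/2, 1/2, 0)
  row 2: subtract 6×row1 = (0, 0, -1/2, -19/2, 0)
  row 3: subtract 3×row1 = (0, 0, -1/2, -1/2, -3)
step 3: normalize row 2 (÷-1/2) = (0, 0, 1, 19, 0)
  row 0: subtract 1/2×row2 = (1, 0, 0, -9, 0)
  row 3: subtract -1/2×row2 = (0, 0, 0, 9, -3)
step 4: normalize row 3 (÷9) = (0, 0, 0, 1, -1/3)
  row 0: subtract -9×row3 = (1, 0, 0, 0, -3)
  row 1: subtract 2×row3 = (0, 1, 0, 0, -1/3)
  row 2: subtract 19×row3 = (0, 0, 1, 0, 19/3)

rank = 4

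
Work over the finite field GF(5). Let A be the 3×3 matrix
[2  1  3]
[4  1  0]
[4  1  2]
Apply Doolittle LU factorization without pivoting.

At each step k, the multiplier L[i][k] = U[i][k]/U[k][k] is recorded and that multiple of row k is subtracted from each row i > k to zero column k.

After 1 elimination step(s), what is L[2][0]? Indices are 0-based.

[col 0] pivot 2
  R1 -= 2*R0 → (0, 4, 4)  (L[1][0] := 2)
  R2 -= 2*R0 → (0, 4, 1)  (L[2][0] := 2)

L[2][0] = 2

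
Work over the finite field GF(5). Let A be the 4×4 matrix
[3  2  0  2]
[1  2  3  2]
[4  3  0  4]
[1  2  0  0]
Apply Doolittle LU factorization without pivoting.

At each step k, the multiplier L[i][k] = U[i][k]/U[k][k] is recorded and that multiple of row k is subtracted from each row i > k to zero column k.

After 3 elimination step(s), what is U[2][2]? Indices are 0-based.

U[2][2] = 3

[col 0] pivot 3
  R1 -= 2*R0 → (0, 3, 3, 3)  (L[1][0] := 2)
  R2 -= 3*R0 → (0, 2, 0, 3)  (L[2][0] := 3)
  R3 -= 2*R0 → (0, 3, 0, 1)  (L[3][0] := 2)
[col 1] pivot 3
  R2 -= 4*R1 → (0, 0, 3, 1)  (L[2][1] := 4)
  R3 -= 1*R1 → (0, 0, 2, 3)  (L[3][1] := 1)
[col 2] pivot 3
  R3 -= 4*R2 → (0, 0, 0, 4)  (L[3][2] := 4)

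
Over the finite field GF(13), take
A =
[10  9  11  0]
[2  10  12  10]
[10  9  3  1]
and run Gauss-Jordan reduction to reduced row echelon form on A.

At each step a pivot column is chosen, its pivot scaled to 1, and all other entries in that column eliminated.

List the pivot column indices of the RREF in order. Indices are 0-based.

step 1: normalize row 0 (÷10) = (1, 10, 5, 0)
  row 1: subtract 2×row0 = (0, 3, 2, 10)
  row 2: subtract 10×row0 = (0, 0, 5, 1)
step 2: normalize row 1 (÷3) = (0, 1, 5, 12)
  row 0: subtract 10×row1 = (1, 0, 7, 10)
step 3: normalize row 2 (÷5) = (0, 0, 1, 8)
  row 0: subtract 7×row2 = (1, 0, 0, 6)
  row 1: subtract 5×row2 = (0, 1, 0, 11)

pivot columns: 0, 1, 2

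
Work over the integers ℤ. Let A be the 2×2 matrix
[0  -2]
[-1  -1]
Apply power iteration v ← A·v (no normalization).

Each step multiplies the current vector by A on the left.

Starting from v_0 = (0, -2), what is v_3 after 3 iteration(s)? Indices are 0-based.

v_0 = (0, -2).
v_1 = A·v_0 = (4, 2).
v_2 = A·v_1 = (-4, -6).
v_3 = A·v_2 = (12, 10).

v_3 = (12, 10)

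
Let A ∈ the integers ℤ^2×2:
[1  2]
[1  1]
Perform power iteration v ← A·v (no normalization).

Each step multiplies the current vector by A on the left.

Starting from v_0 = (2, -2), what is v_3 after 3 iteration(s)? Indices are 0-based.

v_0 = (2, -2).
v_1 = A·v_0 = (-2, 0).
v_2 = A·v_1 = (-2, -2).
v_3 = A·v_2 = (-6, -4).

v_3 = (-6, -4)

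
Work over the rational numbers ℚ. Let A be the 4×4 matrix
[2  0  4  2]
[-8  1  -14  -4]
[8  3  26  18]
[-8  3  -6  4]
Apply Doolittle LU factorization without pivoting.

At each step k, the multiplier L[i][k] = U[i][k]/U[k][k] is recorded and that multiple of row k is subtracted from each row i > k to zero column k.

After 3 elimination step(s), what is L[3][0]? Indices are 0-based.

L[3][0] = -4

k=0: U[0][0]=2
  eliminate (1,0): mult=-4, new row 1: (0, 1, 2, 4); set L[1][0]=-4
  eliminate (2,0): mult=4, new row 2: (0, 3, 10, 10); set L[2][0]=4
  eliminate (3,0): mult=-4, new row 3: (0, 3, 10, 12); set L[3][0]=-4
k=1: U[1][1]=1
  eliminate (2,1): mult=3, new row 2: (0, 0, 4, -2); set L[2][1]=3
  eliminate (3,1): mult=3, new row 3: (0, 0, 4, 0); set L[3][1]=3
k=2: U[2][2]=4
  eliminate (3,2): mult=1, new row 3: (0, 0, 0, 2); set L[3][2]=1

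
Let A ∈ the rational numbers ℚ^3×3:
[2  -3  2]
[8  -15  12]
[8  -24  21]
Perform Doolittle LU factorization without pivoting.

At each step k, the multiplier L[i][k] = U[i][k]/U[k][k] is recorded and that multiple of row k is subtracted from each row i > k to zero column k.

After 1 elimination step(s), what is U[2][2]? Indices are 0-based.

U[2][2] = 13

k=0: U[0][0]=2
  eliminate (1,0): mult=4, new row 1: (0, -3, 4); set L[1][0]=4
  eliminate (2,0): mult=4, new row 2: (0, -12, 13); set L[2][0]=4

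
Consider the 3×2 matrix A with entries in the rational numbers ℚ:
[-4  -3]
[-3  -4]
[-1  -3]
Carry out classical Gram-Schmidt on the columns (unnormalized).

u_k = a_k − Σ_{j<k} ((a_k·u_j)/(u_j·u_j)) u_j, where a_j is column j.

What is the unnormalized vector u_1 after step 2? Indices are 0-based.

Step 1: u_0 = a_0 = (-4, -3, -1).
Step 2: u_1 = a_1 − (27/26)·u_0 = (15/13, -23/26, -51/26).

u_1 = (15/13, -23/26, -51/26)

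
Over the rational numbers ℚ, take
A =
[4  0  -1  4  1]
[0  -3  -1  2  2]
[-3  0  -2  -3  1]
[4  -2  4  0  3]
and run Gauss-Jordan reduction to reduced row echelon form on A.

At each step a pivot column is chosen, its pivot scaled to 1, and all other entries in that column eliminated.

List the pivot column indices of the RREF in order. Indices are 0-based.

step 1: normalize row 0 (÷4) = (1, 0, -1/4, 1, 1/4)
  row 2: subtract -3×row0 = (0, 0, -11/4, 0, 7/4)
  row 3: subtract 4×row0 = (0, -2, 5, -4, 2)
step 2: normalize row 1 (÷-3) = (0, 1, 1/3, -2/3, -2/3)
  row 3: subtract -2×row1 = (0, 0, 17/3, -16/3, 2/3)
step 3: normalize row 2 (÷-11/4) = (0, 0, 1, 0, -7/11)
  row 0: subtract -1/4×row2 = (1, 0, 0, 1, 1/11)
  row 1: subtract 1/3×row2 = (0, 1, 0, -2/3, -5/11)
  row 3: subtract 17/3×row2 = (0, 0, 0, -16/3, 47/11)
step 4: normalize row 3 (÷-16/3) = (0, 0, 0, 1, -141/176)
  row 0: subtract 1×row3 = (1, 0, 0, 0, 157/176)
  row 1: subtract -2/3×row3 = (0, 1, 0, 0, -87/88)

pivot columns: 0, 1, 2, 3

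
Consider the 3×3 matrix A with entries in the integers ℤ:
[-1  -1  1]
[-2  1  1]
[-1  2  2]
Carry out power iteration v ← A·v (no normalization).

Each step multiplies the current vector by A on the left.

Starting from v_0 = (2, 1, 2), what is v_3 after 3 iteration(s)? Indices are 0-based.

v_3 = (-4, 0, 18)

v_0 = (2, 1, 2).
v_1 = A·v_0 = (-1, -1, 4).
v_2 = A·v_1 = (6, 5, 7).
v_3 = A·v_2 = (-4, 0, 18).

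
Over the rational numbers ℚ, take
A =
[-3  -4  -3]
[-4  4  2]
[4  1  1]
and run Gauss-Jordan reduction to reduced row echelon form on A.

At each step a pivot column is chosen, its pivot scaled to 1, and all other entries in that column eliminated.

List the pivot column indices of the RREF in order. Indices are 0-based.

pivot(0,0)=-3: scale R0 → (1, 4/3, 1)
  clear (1,0): R1 −= (-4)R0 → (0, 28/3, 6)
  clear (2,0): R2 −= (4)R0 → (0, -13/3, -3)
pivot(1,1)=28/3: scale R1 → (0, 1, 9/14)
  clear (0,1): R0 −= (4/3)R1 → (1, 0, 1/7)
  clear (2,1): R2 −= (-13/3)R1 → (0, 0, -3/14)
pivot(2,2)=-3/14: scale R2 → (0, 0, 1)
  clear (0,2): R0 −= (1/7)R2 → (1, 0, 0)
  clear (1,2): R1 −= (9/14)R2 → (0, 1, 0)

pivot columns: 0, 1, 2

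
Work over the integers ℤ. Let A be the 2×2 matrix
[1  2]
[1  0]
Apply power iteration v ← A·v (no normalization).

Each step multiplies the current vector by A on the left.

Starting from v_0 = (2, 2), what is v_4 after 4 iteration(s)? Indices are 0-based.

v_0 = (2, 2).
v_1 = A·v_0 = (6, 2).
v_2 = A·v_1 = (10, 6).
v_3 = A·v_2 = (22, 10).
v_4 = A·v_3 = (42, 22).

v_4 = (42, 22)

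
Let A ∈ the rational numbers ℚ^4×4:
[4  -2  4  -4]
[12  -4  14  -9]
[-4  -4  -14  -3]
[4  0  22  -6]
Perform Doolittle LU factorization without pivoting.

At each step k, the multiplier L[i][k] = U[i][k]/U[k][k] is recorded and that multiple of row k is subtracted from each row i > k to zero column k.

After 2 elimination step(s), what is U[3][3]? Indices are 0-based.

k=0: U[0][0]=4
  eliminate (1,0): mult=3, new row 1: (0, 2, 2, 3); set L[1][0]=3
  eliminate (2,0): mult=-1, new row 2: (0, -6, -10, -7); set L[2][0]=-1
  eliminate (3,0): mult=1, new row 3: (0, 2, 18, -2); set L[3][0]=1
k=1: U[1][1]=2
  eliminate (2,1): mult=-3, new row 2: (0, 0, -4, 2); set L[2][1]=-3
  eliminate (3,1): mult=1, new row 3: (0, 0, 16, -5); set L[3][1]=1

U[3][3] = -5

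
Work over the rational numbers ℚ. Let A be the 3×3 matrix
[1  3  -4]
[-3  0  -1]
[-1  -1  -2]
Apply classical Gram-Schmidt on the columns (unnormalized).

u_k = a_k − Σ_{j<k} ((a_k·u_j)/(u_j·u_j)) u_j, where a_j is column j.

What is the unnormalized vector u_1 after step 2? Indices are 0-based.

Step 1: u_0 = a_0 = (1, -3, -1).
Step 2: u_1 = a_1 − (4/11)·u_0 = (29/11, 12/11, -7/11).

u_1 = (29/11, 12/11, -7/11)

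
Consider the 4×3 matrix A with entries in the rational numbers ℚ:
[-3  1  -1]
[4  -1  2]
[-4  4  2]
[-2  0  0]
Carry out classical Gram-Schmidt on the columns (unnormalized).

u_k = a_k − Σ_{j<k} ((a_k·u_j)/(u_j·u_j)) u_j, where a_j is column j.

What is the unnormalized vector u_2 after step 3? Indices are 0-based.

u_2 = (-68/281, 180/281, 62/281, 338/281)

Step 1: u_0 = a_0 = (-3, 4, -4, -2).
Step 2: u_1 = a_1 − (-23/45)·u_0 = (-8/15, 47/45, 88/45, -46/45).
Step 3: u_2 = a_2 − (1/15)·u_0 − (294/281)·u_1 = (-68/281, 180/281, 62/281, 338/281).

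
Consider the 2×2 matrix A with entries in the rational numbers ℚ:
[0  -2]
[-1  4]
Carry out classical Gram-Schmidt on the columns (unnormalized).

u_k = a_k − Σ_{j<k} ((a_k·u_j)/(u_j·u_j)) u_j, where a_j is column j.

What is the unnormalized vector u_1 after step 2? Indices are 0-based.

Step 1: u_0 = a_0 = (0, -1).
Step 2: u_1 = a_1 − (-4)·u_0 = (-2, 0).

u_1 = (-2, 0)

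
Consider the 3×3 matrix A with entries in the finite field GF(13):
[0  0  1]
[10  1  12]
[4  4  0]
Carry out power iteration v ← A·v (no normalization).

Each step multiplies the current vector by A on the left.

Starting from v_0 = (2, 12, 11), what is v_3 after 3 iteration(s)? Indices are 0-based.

v_0 = (2, 12, 11).
v_1 = A·v_0 = (11, 8, 4).
v_2 = A·v_1 = (4, 10, 11).
v_3 = A·v_2 = (11, 0, 4).

v_3 = (11, 0, 4)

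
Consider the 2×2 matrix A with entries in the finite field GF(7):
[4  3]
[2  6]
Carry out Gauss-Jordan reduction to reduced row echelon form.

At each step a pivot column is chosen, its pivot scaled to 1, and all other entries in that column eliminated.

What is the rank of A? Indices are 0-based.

rank = 2

step 1: normalize row 0 (÷4) = (1, 6)
  row 1: subtract 2×row0 = (0, 1)
step 2: normalize row 1 (÷1) = (0, 1)
  row 0: subtract 6×row1 = (1, 0)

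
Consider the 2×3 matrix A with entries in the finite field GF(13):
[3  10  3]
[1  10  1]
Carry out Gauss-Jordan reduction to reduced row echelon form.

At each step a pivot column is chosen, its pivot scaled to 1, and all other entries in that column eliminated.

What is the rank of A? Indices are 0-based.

[1] R0 /= 3  ⇒  (1, 12, 1)
     R1 -= 1·R0  ⇒  (0, 11, 0)
[2] R1 /= 11  ⇒  (0, 1, 0)
     R0 -= 12·R1  ⇒  (1, 0, 1)

rank = 2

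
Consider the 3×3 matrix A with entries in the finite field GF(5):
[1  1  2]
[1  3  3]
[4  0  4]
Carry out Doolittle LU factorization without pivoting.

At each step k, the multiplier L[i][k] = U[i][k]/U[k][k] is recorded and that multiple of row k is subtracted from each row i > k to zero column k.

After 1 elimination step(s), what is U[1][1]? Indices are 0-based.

[col 0] pivot 1
  R1 -= 1*R0 → (0, 2, 1)  (L[1][0] := 1)
  R2 -= 4*R0 → (0, 1, 1)  (L[2][0] := 4)

U[1][1] = 2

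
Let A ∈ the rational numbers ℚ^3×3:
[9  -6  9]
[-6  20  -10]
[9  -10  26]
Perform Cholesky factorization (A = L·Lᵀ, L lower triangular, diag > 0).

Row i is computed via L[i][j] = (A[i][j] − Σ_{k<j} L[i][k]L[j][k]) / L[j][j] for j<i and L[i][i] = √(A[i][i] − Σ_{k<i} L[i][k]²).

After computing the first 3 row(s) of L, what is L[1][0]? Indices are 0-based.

L[1][0] = -2

Step 1: L[0][0] = √(9) = 3.
  L[1][0] = (-6) / L[0][0] = -2.
Step 2: L[1][1] = √(16) = 4.
  L[2][0] = (9) / L[0][0] = 3.
  L[2][1] = (-4) / L[1][1] = -1.
Step 3: L[2][2] = √(16) = 4.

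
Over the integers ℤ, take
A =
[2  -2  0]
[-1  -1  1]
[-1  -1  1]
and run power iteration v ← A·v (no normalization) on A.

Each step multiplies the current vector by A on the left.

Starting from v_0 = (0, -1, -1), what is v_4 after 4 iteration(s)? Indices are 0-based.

v_4 = (32, -12, -12)

v_0 = (0, -1, -1).
v_1 = A·v_0 = (2, 0, 0).
v_2 = A·v_1 = (4, -2, -2).
v_3 = A·v_2 = (12, -4, -4).
v_4 = A·v_3 = (32, -12, -12).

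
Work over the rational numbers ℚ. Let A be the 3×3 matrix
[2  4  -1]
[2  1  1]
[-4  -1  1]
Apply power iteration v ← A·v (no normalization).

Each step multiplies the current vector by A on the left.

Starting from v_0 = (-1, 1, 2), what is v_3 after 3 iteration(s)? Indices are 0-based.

v_0 = (-1, 1, 2).
v_1 = A·v_0 = (0, 1, 5).
v_2 = A·v_1 = (-1, 6, 4).
v_3 = A·v_2 = (18, 8, 2).

v_3 = (18, 8, 2)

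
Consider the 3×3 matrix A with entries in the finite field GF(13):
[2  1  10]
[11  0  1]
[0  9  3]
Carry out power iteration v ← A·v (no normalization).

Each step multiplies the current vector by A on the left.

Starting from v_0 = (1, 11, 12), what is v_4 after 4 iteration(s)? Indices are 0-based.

v_0 = (1, 11, 12).
v_1 = A·v_0 = (3, 10, 5).
v_2 = A·v_1 = (1, 12, 1).
v_3 = A·v_2 = (11, 12, 7).
v_4 = A·v_3 = (0, 11, 12).

v_4 = (0, 11, 12)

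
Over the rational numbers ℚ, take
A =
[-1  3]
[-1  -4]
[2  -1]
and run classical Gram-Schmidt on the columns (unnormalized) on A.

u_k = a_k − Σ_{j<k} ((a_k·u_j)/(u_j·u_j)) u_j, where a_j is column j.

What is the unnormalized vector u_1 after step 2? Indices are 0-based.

Step 1: u_0 = a_0 = (-1, -1, 2).
Step 2: u_1 = a_1 − (-1/6)·u_0 = (17/6, -25/6, -2/3).

u_1 = (17/6, -25/6, -2/3)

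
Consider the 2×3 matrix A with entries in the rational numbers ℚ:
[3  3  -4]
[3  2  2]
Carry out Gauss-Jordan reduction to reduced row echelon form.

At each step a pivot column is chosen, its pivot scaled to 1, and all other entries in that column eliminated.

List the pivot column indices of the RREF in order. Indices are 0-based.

pivot(0,0)=3: scale R0 → (1, 1, -4/3)
  clear (1,0): R1 −= (3)R0 → (0, -1, 6)
pivot(1,1)=-1: scale R1 → (0, 1, -6)
  clear (0,1): R0 −= (1)R1 → (1, 0, 14/3)

pivot columns: 0, 1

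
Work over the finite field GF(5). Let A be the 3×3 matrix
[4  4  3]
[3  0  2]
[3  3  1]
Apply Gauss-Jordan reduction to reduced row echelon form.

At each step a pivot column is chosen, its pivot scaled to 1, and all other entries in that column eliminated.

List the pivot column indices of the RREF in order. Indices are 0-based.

pivot columns: 0, 1

step 1: normalize row 0 (÷4) = (1, 1, 2)
  row 1: subtract 3×row0 = (0, 2, 1)
  row 2: subtract 3×row0 = (0, 0, 0)
step 2: normalize row 1 (÷2) = (0, 1, 3)
  row 0: subtract 1×row1 = (1, 0, 4)
skip col 2 (zero from row 2)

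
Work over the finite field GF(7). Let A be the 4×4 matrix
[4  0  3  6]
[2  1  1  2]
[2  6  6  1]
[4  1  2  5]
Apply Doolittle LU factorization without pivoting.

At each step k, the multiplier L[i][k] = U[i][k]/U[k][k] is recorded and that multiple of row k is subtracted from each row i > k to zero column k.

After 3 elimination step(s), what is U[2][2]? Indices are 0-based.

U[2][2] = 4

k=0: U[0][0]=4
  eliminate (1,0): mult=4, new row 1: (0, 1, 3, 6); set L[1][0]=4
  eliminate (2,0): mult=4, new row 2: (0, 6, 1, 5); set L[2][0]=4
  eliminate (3,0): mult=1, new row 3: (0, 1, 6, 6); set L[3][0]=1
k=1: U[1][1]=1
  eliminate (2,1): mult=6, new row 2: (0, 0, 4, 4); set L[2][1]=6
  eliminate (3,1): mult=1, new row 3: (0, 0, 3, 0); set L[3][1]=1
k=2: U[2][2]=4
  eliminate (3,2): mult=6, new row 3: (0, 0, 0, 4); set L[3][2]=6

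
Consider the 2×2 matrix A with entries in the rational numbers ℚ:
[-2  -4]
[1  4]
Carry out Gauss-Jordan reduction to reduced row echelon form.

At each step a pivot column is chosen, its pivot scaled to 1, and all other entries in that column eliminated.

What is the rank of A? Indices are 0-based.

pivot(0,0)=-2: scale R0 → (1, 2)
  clear (1,0): R1 −= (1)R0 → (0, 2)
pivot(1,1)=2: scale R1 → (0, 1)
  clear (0,1): R0 −= (2)R1 → (1, 0)

rank = 2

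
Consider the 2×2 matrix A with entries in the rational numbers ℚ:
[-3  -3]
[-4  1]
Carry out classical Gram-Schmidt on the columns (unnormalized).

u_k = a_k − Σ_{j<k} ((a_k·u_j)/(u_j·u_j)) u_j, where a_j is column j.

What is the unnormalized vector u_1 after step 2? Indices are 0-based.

Step 1: u_0 = a_0 = (-3, -4).
Step 2: u_1 = a_1 − (1/5)·u_0 = (-12/5, 9/5).

u_1 = (-12/5, 9/5)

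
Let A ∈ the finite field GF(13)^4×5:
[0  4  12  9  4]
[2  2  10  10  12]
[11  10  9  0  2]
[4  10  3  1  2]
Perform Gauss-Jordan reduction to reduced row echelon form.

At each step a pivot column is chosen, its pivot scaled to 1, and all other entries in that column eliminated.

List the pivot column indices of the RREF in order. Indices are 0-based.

pivot columns: 0, 1, 2, 3

[1] R0 <-> R1
[1] R0 /= 2  ⇒  (1, 1, 5, 5, 6)
     R2 -= 11·R0  ⇒  (0, 12, 6, 10, 1)
     R3 -= 4·R0  ⇒  (0, 6, 9, 7, 4)
[2] R1 /= 4  ⇒  (0, 1, 3, 12, 1)
     R0 -= 1·R1  ⇒  (1, 0, 2, 6, 5)
     R2 -= 12·R1  ⇒  (0, 0, 9, 9, 2)
     R3 -= 6·R1  ⇒  (0, 0, 4, 0, 11)
[3] R2 /= 9  ⇒  (0, 0, 1, 1, 6)
     R0 -= 2·R2  ⇒  (1, 0, 0, 4, 6)
     R1 -= 3·R2  ⇒  (0, 1, 0, 9, 9)
     R3 -= 4·R2  ⇒  (0, 0, 0, 9, 0)
[4] R3 /= 9  ⇒  (0, 0, 0, 1, 0)
     R0 -= 4·R3  ⇒  (1, 0, 0, 0, 6)
     R1 -= 9·R3  ⇒  (0, 1, 0, 0, 9)
     R2 -= 1·R3  ⇒  (0, 0, 1, 0, 6)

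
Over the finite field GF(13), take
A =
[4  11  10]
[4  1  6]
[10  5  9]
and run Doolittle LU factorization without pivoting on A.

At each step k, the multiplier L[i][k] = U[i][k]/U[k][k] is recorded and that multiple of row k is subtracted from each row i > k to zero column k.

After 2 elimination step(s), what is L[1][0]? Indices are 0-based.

L[1][0] = 1

k=0: U[0][0]=4
  eliminate (1,0): mult=1, new row 1: (0, 3, 9); set L[1][0]=1
  eliminate (2,0): mult=9, new row 2: (0, 10, 10); set L[2][0]=9
k=1: U[1][1]=3
  eliminate (2,1): mult=12, new row 2: (0, 0, 6); set L[2][1]=12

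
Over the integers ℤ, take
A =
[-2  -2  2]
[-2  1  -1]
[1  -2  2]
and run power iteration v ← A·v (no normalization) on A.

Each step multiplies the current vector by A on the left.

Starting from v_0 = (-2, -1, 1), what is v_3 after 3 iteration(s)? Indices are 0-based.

v_0 = (-2, -1, 1).
v_1 = A·v_0 = (8, 2, 2).
v_2 = A·v_1 = (-16, -16, 8).
v_3 = A·v_2 = (80, 8, 32).

v_3 = (80, 8, 32)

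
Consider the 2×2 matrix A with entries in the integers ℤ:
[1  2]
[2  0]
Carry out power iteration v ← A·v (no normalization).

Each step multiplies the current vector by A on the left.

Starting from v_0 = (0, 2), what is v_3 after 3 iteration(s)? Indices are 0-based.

v_3 = (20, 8)

v_0 = (0, 2).
v_1 = A·v_0 = (4, 0).
v_2 = A·v_1 = (4, 8).
v_3 = A·v_2 = (20, 8).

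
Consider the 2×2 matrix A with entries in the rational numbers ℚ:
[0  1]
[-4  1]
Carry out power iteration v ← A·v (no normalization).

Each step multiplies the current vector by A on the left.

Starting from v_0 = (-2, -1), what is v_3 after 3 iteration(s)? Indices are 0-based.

v_3 = (11, -17)

v_0 = (-2, -1).
v_1 = A·v_0 = (-1, 7).
v_2 = A·v_1 = (7, 11).
v_3 = A·v_2 = (11, -17).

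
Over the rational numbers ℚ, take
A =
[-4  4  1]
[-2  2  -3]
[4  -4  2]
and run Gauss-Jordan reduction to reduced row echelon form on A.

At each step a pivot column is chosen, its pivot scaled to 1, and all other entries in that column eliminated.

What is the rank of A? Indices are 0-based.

step 1: normalize row 0 (÷-4) = (1, -1, -1/4)
  row 1: subtract -2×row0 = (0, 0, -7/2)
  row 2: subtract 4×row0 = (0, 0, 3)
skip col 1 (zero from row 1)
step 2: normalize row 1 (÷-7/2) = (0, 0, 1)
  row 0: subtract -1/4×row1 = (1, -1, 0)
  row 2: subtract 3×row1 = (0, 0, 0)

rank = 2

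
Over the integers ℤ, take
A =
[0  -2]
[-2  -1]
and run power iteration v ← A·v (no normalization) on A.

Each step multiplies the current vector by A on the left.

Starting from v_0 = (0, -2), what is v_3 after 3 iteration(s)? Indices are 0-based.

v_0 = (0, -2).
v_1 = A·v_0 = (4, 2).
v_2 = A·v_1 = (-4, -10).
v_3 = A·v_2 = (20, 18).

v_3 = (20, 18)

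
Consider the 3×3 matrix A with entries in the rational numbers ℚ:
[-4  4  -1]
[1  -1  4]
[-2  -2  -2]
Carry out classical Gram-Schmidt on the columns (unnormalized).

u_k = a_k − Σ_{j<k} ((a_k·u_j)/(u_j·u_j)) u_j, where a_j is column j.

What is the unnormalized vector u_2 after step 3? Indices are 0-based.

u_2 = (15/17, 60/17, 0)

Step 1: u_0 = a_0 = (-4, 1, -2).
Step 2: u_1 = a_1 − (-13/21)·u_0 = (32/21, -8/21, -68/21).
Step 3: u_2 = a_2 − (4/7)·u_0 − (9/34)·u_1 = (15/17, 60/17, 0).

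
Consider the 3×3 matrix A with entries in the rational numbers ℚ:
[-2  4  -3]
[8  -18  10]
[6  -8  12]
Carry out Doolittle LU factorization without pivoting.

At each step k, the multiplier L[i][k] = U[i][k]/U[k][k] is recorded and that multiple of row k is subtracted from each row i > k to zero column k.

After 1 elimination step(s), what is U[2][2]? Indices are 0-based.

[col 0] pivot -2
  R1 -= -4*R0 → (0, -2, -2)  (L[1][0] := -4)
  R2 -= -3*R0 → (0, 4, 3)  (L[2][0] := -3)

U[2][2] = 3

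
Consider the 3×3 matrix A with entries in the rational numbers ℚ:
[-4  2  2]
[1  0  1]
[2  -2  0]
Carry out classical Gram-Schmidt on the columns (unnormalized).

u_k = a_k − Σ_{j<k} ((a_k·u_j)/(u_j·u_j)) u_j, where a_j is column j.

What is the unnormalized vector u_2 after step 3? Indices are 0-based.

Step 1: u_0 = a_0 = (-4, 1, 2).
Step 2: u_1 = a_1 − (-4/7)·u_0 = (-2/7, 4/7, -6/7).
Step 3: u_2 = a_2 − (-1/3)·u_0 − (0)·u_1 = (2/3, 4/3, 2/3).

u_2 = (2/3, 4/3, 2/3)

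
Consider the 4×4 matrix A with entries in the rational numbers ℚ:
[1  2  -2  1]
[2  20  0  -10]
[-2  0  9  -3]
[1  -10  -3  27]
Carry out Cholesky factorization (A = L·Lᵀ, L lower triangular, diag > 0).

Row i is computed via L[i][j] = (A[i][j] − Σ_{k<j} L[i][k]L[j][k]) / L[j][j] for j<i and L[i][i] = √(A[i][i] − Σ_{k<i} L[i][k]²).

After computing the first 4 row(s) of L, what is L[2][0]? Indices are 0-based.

L[2][0] = -2

Step 1: L[0][0] = √(1) = 1.
  L[1][0] = (2) / L[0][0] = 2.
Step 2: L[1][1] = √(16) = 4.
  L[2][0] = (-2) / L[0][0] = -2.
  L[2][1] = (4) / L[1][1] = 1.
Step 3: L[2][2] = √(4) = 2.
  L[3][0] = (1) / L[0][0] = 1.
  L[3][1] = (-12) / L[1][1] = -3.
  L[3][2] = (2) / L[2][2] = 1.
Step 4: L[3][3] = √(16) = 4.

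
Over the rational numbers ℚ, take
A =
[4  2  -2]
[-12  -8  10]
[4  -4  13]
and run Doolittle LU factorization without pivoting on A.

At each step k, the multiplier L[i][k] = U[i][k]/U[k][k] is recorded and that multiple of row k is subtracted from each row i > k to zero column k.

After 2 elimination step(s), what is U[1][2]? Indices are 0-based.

Step 1: pivot at (0,0) is 4.
  row1 ← row1 − (-3)·row0  ⇒  L[1][0]=-3, U row1=(0, -2, 4)
  row2 ← row2 − (1)·row0  ⇒  L[2][0]=1, U row2=(0, -6, 15)
Step 2: pivot at (1,1) is -2.
  row2 ← row2 − (3)·row1  ⇒  L[2][1]=3, U row2=(0, 0, 3)

U[1][2] = 4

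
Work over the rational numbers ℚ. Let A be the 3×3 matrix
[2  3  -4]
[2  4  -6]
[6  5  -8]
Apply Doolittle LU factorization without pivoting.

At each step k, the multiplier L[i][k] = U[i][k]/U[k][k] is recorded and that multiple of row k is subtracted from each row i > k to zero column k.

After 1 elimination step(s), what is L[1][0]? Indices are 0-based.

Step 1: pivot at (0,0) is 2.
  row1 ← row1 − (1)·row0  ⇒  L[1][0]=1, U row1=(0, 1, -2)
  row2 ← row2 − (3)·row0  ⇒  L[2][0]=3, U row2=(0, -4, 4)

L[1][0] = 1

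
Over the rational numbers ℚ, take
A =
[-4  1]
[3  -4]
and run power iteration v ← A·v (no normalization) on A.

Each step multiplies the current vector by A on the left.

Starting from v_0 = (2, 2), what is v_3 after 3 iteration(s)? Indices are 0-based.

v_0 = (2, 2).
v_1 = A·v_0 = (-6, -2).
v_2 = A·v_1 = (22, -10).
v_3 = A·v_2 = (-98, 106).

v_3 = (-98, 106)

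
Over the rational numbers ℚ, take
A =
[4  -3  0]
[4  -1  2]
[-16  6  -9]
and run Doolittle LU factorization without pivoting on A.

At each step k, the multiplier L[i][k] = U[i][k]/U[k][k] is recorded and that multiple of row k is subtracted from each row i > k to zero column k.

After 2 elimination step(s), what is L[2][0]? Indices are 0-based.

L[2][0] = -4

[col 0] pivot 4
  R1 -= 1*R0 → (0, 2, 2)  (L[1][0] := 1)
  R2 -= -4*R0 → (0, -6, -9)  (L[2][0] := -4)
[col 1] pivot 2
  R2 -= -3*R1 → (0, 0, -3)  (L[2][1] := -3)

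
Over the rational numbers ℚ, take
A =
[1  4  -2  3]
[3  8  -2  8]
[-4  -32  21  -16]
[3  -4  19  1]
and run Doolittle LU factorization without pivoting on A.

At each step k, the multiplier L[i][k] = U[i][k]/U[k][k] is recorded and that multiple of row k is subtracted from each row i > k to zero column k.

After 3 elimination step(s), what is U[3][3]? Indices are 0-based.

U[3][3] = -4

k=0: U[0][0]=1
  eliminate (1,0): mult=3, new row 1: (0, -4, 4, -1); set L[1][0]=3
  eliminate (2,0): mult=-4, new row 2: (0, -16, 13, -4); set L[2][0]=-4
  eliminate (3,0): mult=3, new row 3: (0, -16, 25, -8); set L[3][0]=3
k=1: U[1][1]=-4
  eliminate (2,1): mult=4, new row 2: (0, 0, -3, 0); set L[2][1]=4
  eliminate (3,1): mult=4, new row 3: (0, 0, 9, -4); set L[3][1]=4
k=2: U[2][2]=-3
  eliminate (3,2): mult=-3, new row 3: (0, 0, 0, -4); set L[3][2]=-3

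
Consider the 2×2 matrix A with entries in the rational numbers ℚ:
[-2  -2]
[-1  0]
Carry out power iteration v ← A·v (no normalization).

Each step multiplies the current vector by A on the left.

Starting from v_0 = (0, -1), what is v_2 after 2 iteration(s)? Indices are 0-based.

v_2 = (-4, -2)

v_0 = (0, -1).
v_1 = A·v_0 = (2, 0).
v_2 = A·v_1 = (-4, -2).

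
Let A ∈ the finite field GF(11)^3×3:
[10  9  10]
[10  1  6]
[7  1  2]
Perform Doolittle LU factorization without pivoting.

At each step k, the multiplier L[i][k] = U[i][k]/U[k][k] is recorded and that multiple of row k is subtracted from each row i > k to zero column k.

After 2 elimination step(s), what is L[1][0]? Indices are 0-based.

k=0: U[0][0]=10
  eliminate (1,0): mult=1, new row 1: (0, 3, 7); set L[1][0]=1
  eliminate (2,0): mult=4, new row 2: (0, 9, 6); set L[2][0]=4
k=1: U[1][1]=3
  eliminate (2,1): mult=3, new row 2: (0, 0, 7); set L[2][1]=3

L[1][0] = 1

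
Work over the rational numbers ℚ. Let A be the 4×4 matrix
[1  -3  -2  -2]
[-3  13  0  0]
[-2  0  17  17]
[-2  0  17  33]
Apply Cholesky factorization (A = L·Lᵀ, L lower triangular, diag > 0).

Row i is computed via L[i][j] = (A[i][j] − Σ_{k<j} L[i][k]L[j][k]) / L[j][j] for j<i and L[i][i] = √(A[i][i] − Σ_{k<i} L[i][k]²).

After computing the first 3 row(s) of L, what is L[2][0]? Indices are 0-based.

Step 1: L[0][0] = √(1) = 1.
  L[1][0] = (-3) / L[0][0] = -3.
Step 2: L[1][1] = √(4) = 2.
  L[2][0] = (-2) / L[0][0] = -2.
  L[2][1] = (-6) / L[1][1] = -3.
Step 3: L[2][2] = √(4) = 2.

L[2][0] = -2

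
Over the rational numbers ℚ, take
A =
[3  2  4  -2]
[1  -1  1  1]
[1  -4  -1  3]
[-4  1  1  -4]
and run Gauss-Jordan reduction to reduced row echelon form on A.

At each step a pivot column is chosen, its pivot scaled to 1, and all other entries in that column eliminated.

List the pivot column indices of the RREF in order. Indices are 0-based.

pivot columns: 0, 1, 2, 3

pivot(0,0)=3: scale R0 → (1, 2/3, 4/3, -2/3)
  clear (1,0): R1 −= (1)R0 → (0, -5/3, -1/3, 5/3)
  clear (2,0): R2 −= (1)R0 → (0, -14/3, -7/3, 11/3)
  clear (3,0): R3 −= (-4)R0 → (0, 11/3, 19/3, -20/3)
pivot(1,1)=-5/3: scale R1 → (0, 1, 1/5, -1)
  clear (0,1): R0 −= (2/3)R1 → (1, 0, 6/5, 0)
  clear (2,1): R2 −= (-14/3)R1 → (0, 0, -7/5, -1)
  clear (3,1): R3 −= (11/3)R1 → (0, 0, 28/5, -3)
pivot(2,2)=-7/5: scale R2 → (0, 0, 1, 5/7)
  clear (0,2): R0 −= (6/5)R2 → (1, 0, 0, -6/7)
  clear (1,2): R1 −= (1/5)R2 → (0, 1, 0, -8/7)
  clear (3,2): R3 −= (28/5)R2 → (0, 0, 0, -7)
pivot(3,3)=-7: scale R3 → (0, 0, 0, 1)
  clear (0,3): R0 −= (-6/7)R3 → (1, 0, 0, 0)
  clear (1,3): R1 −= (-8/7)R3 → (0, 1, 0, 0)
  clear (2,3): R2 −= (5/7)R3 → (0, 0, 1, 0)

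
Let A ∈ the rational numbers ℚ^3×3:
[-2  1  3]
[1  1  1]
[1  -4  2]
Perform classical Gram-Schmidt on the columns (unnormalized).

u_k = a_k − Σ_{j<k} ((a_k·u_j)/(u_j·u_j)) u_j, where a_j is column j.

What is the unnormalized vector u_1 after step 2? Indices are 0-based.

Step 1: u_0 = a_0 = (-2, 1, 1).
Step 2: u_1 = a_1 − (-5/6)·u_0 = (-2/3, 11/6, -19/6).

u_1 = (-2/3, 11/6, -19/6)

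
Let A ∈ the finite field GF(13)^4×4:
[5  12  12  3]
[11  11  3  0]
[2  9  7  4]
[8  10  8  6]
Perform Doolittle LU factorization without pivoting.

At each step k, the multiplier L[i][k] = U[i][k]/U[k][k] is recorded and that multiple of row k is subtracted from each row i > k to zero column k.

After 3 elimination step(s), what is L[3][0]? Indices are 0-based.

L[3][0] = 12

Step 1: pivot at (0,0) is 5.
  row1 ← row1 − (10)·row0  ⇒  L[1][0]=10, U row1=(0, 8, 0, 9)
  row2 ← row2 − (3)·row0  ⇒  L[2][0]=3, U row2=(0, 12, 10, 8)
  row3 ← row3 − (12)·row0  ⇒  L[3][0]=12, U row3=(0, 9, 7, 9)
Step 2: pivot at (1,1) is 8.
  row2 ← row2 − (8)·row1  ⇒  L[2][1]=8, U row2=(0, 0, 10, 1)
  row3 ← row3 − (6)·row1  ⇒  L[3][1]=6, U row3=(0, 0, 7, 7)
Step 3: pivot at (2,2) is 10.
  row3 ← row3 − (2)·row2  ⇒  L[3][2]=2, U row3=(0, 0, 0, 5)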